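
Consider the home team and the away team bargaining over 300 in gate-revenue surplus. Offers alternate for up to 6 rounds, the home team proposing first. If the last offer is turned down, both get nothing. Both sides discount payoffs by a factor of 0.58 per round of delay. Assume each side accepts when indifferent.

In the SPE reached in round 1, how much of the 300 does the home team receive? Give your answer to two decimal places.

182.65

Round 6 (the away team proposes): the home team will accept anything ≥ 0, so the away team offers 0 and keeps 300.
Round 5 (the home team proposes): the away team can get 300 next round, worth 0.58 × 300 = 174 now, so the home team offers 174, keeping 126.
Round 4 (the away team proposes): the home team can get 126 next round, worth 0.58 × 126 = 73.08 now. The away team offers 73.08 and keeps 300 − 73.08 = 226.92.
Round 3 (the home team proposes): the away team can get 226.92 next round, worth 0.58 × 226.92 = 131.6136 now; the home team offers that and keeps 168.3864.
Round 2 (the away team proposes): the home team can get 168.3864 next round, worth 0.58 × 168.3864 = 97.664112 now, so the away team offers 97.664112, keeping 202.335888.
Round 1 (the home team proposes): the away team can get 202.335888 next round, worth 0.58 × 202.335888 = 117.35481504 now, so the home team offers 117.35481504, keeping 182.64518496.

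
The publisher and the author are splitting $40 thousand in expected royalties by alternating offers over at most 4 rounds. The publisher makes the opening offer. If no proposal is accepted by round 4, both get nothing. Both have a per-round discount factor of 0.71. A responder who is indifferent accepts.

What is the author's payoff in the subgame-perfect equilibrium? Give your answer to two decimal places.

22.55

By backward induction:
Round 4 (the author proposes): the publisher will accept anything ≥ 0, so the author offers 0 and keeps 40.
Round 3 (the publisher proposes): the author can get 40 next round, worth 0.71 × 40 = 28.4 now; the publisher offers that and keeps 11.6.
Round 2 (the author proposes): the publisher can get 11.6 next round, worth 0.71 × 11.6 = 8.236 now. The author offers 8.236 and keeps 40 − 8.236 = 31.764.
Round 1 (the publisher proposes): the author can get 31.764 next round, worth 0.71 × 31.764 = 22.55244 now. The publisher offers 22.55244 and keeps 40 − 22.55244 = 17.44756.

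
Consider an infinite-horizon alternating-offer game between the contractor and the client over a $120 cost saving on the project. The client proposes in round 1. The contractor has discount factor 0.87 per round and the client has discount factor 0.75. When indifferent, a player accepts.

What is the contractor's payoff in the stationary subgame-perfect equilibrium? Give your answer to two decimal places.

Let x be the client's share when the client proposes and y be the contractor's share when the contractor proposes.
The contractor accepts iff offered ≥ 0.87·y, so x = 120 − 0.87y. Symmetrically y = 120 − 0.75x.
Substituting: x = 120 − 0.87(120 − 0.75x), giving x(1 − 0.75·0.87) = 120(1 − 0.87).
So x = 120 × 0.13 / 0.3475 ≈ 44.8921, and the contractor receives 120 − x ≈ 75.1079.

75.11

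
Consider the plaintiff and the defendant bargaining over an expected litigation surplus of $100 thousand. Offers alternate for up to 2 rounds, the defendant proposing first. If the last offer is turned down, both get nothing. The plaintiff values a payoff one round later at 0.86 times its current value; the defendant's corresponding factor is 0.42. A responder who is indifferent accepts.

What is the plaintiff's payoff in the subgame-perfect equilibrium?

86

Solve by backward induction from round 2.
Round 2 (the plaintiff proposes): rejection yields 0 for the defendant; the plaintiff offers 0 and keeps 100.
Round 1 (the defendant proposes): the plaintiff can get 100 next round, worth 0.86 × 100 = 86 now, so the defendant offers 86, keeping 14.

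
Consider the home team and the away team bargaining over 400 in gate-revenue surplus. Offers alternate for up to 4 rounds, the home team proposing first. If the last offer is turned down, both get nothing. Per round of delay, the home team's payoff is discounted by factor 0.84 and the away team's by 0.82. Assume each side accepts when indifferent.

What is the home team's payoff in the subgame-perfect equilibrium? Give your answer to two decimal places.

Work backward from the last round.
Round 4 (the away team proposes): rejection yields 0 for the home team; the away team offers 0 and keeps 400.
Round 3 (the home team proposes): the away team can get 400 next round, worth 0.82 × 400 = 328 now, so the home team offers 328, keeping 72.
Round 2 (the away team proposes): the home team can get 72 next round, worth 0.84 × 72 = 60.48 now; the away team offers that and keeps 339.52.
Round 1 (the home team proposes): the away team can get 339.52 next round, worth 0.82 × 339.52 = 278.4064 now; the home team offers that and keeps 121.5936.

121.59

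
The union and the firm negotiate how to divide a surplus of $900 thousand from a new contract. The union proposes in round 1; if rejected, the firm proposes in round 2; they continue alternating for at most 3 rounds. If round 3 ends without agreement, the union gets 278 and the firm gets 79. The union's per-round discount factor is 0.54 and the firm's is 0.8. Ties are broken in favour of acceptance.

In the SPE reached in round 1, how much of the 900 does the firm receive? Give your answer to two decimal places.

365.33

Round 3 (the union proposes): the firm gets 79 if talks fail, so the union offers 79 and keeps 821.
Round 2 (the firm proposes): the union can get 821 next round, worth 0.54 × 821 = 443.34 now, so the firm offers 443.34, keeping 456.66.
Round 1 (the union proposes): the firm can get 456.66 next round, worth 0.8 × 456.66 = 365.328 now, so the union offers 365.328, keeping 534.672.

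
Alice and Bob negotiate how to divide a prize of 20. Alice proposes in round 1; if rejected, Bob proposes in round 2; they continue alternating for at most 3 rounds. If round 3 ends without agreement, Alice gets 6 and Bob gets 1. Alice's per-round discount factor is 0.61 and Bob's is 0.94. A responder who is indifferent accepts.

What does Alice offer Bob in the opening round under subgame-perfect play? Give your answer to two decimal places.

Round 3 (Alice proposes): Bob gets 1 if talks fail, so Alice offers 1 and keeps 19.
Round 2 (Bob proposes): Alice can get 19 next round, worth 0.61 × 19 = 11.59 now, so Bob offers 11.59, keeping 8.41.
Round 1 (Alice proposes): Bob can get 8.41 next round, worth 0.94 × 8.41 = 7.9054 now. Alice offers 7.9054 and keeps 20 − 7.9054 = 12.0946.

7.91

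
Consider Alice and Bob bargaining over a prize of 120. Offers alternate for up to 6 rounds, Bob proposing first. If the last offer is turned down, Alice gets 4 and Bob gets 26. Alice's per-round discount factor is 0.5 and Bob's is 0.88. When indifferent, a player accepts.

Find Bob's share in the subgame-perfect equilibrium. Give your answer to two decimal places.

100.53

By backward induction:
Round 6 (Alice proposes): Bob gets 26 if talks fail, so Alice offers 26 and keeps 94.
Round 5 (Bob proposes): Alice can get 94 next round, worth 0.5 × 94 = 47 now, so Bob offers 47, keeping 73.
Round 4 (Alice proposes): Bob can get 73 next round, worth 0.88 × 73 = 64.24 now; Alice offers that and keeps 55.76.
Round 3 (Bob proposes): Alice can get 55.76 next round, worth 0.5 × 55.76 = 27.88 now; Bob offers that and keeps 92.12.
Round 2 (Alice proposes): Bob can get 92.12 next round, worth 0.88 × 92.12 = 81.0656 now, so Alice offers 81.0656, keeping 38.9344.
Round 1 (Bob proposes): Alice can get 38.9344 next round, worth 0.5 × 38.9344 = 19.4672 now. Bob offers 19.4672 and keeps 120 − 19.4672 = 100.5328.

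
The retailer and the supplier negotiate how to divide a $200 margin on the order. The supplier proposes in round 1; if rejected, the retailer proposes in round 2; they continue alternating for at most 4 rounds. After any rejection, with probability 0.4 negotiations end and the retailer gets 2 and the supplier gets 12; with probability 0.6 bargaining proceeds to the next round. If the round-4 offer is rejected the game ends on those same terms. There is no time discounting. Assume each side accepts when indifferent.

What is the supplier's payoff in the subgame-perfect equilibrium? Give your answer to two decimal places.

113.18

By backward induction:
Round 4 (the retailer proposes): the supplier gets 12 if talks fail, so the retailer offers 12 and keeps 188.
Round 3 (the supplier proposes): rejecting gives the retailer an expected 0.6 × 188 + 0.4 × 2 = 113.6, so the supplier offers 113.6, keeping 86.4.
Round 2 (the retailer proposes): rejecting gives the supplier an expected 0.6 × 86.4 + 0.4 × 12 = 56.64. The retailer offers 56.64 and keeps 200 − 56.64 = 143.36.
Round 1 (the supplier proposes): rejecting gives the retailer an expected 0.6 × 143.36 + 0.4 × 2 = 86.816. The supplier offers 86.816 and keeps 200 − 86.816 = 113.184.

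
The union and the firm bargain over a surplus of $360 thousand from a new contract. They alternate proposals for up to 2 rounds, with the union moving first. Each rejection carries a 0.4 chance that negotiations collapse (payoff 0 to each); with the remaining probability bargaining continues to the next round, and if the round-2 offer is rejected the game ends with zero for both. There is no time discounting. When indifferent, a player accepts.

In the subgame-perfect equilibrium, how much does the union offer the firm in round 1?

By backward induction:
Round 2 (the firm proposes): rejection yields 0 for the union; the firm offers 0 and keeps 360.
Round 1 (the union proposes): rejecting gives the firm an expected 0.6 × 360 = 216; the union offers that and keeps 144.

216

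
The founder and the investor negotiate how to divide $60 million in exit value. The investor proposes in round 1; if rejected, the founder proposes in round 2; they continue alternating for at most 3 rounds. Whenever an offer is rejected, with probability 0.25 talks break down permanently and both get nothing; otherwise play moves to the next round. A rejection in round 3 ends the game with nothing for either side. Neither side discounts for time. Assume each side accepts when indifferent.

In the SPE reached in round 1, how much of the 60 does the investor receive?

Round 3 (the investor proposes): the founder will accept anything ≥ 0, so the investor offers 0 and keeps 60.
Round 2 (the founder proposes): rejecting gives the investor an expected 0.75 × 60 = 45, so the founder offers 45, keeping 15.
Round 1 (the investor proposes): rejecting gives the founder an expected 0.75 × 15 = 11.25. The investor offers 11.25 and keeps 60 − 11.25 = 48.75.

48.75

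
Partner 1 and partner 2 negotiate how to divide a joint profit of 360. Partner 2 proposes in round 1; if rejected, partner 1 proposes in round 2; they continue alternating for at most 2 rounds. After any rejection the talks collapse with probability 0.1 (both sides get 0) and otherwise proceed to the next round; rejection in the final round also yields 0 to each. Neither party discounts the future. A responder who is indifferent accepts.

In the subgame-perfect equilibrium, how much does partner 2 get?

By backward induction:
Round 2 (partner 1 proposes): partner 2 will accept anything ≥ 0, so partner 1 offers 0 and keeps 360.
Round 1 (partner 2 proposes): rejecting gives partner 1 an expected 0.9 × 360 = 324, so partner 2 offers 324, keeping 36.

36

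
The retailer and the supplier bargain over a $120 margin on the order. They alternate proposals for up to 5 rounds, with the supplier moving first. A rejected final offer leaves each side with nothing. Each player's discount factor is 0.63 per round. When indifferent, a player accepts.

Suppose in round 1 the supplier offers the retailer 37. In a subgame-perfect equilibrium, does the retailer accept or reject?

Work out the retailer's continuation value if the offer is rejected.
Round 5 (the supplier proposes): rejection yields 0 for the retailer; the supplier offers 0 and keeps 120.
Round 4 (the retailer proposes): the supplier can get 120 next round, worth 0.63 × 120 = 75.6 now; the retailer offers that and keeps 44.4.
Round 3 (the supplier proposes): the retailer can get 44.4 next round, worth 0.63 × 44.4 = 27.972 now; the supplier offers that and keeps 92.028.
Round 2 (the retailer proposes): the supplier can get 92.028 next round, worth 0.63 × 92.028 = 57.97764 now; the retailer offers that and keeps 62.02236.
So by rejecting in round 1, the retailer gets 62.02236 next round, worth 0.63 × 62.02236 = 39.0740868 now.
Offer 37 < 39.0740868, so the retailer rejects.

Reject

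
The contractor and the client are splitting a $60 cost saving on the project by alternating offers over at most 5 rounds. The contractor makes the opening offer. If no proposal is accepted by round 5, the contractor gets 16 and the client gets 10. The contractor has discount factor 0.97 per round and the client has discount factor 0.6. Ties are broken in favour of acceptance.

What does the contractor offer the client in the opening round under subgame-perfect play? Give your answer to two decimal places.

Round 5 (the contractor proposes): the client gets 10 if talks fail, so the contractor offers 10 and keeps 50.
Round 4 (the client proposes): the contractor can get 50 next round, worth 0.97 × 50 = 48.5 now; the client offers that and keeps 11.5.
Round 3 (the contractor proposes): the client can get 11.5 next round, worth 0.6 × 11.5 = 6.9 now. The contractor offers 6.9 and keeps 60 − 6.9 = 53.1.
Round 2 (the client proposes): the contractor can get 53.1 next round, worth 0.97 × 53.1 = 51.507 now; the client offers that and keeps 8.493.
Round 1 (the contractor proposes): the client can get 8.493 next round, worth 0.6 × 8.493 = 5.0958 now. The contractor offers 5.0958 and keeps 60 − 5.0958 = 54.9042.

5.10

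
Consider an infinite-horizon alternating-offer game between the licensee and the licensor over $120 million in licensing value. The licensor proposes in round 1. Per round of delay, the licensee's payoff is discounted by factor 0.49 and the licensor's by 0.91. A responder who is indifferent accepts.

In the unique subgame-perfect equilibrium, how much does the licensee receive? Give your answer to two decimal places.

9.55

In a stationary SPE each proposer offers the other exactly their discounted continuation value.
If the licensor keeps x when proposing and the licensee keeps y when proposing, then x = 120 − 0.49y and y = 120 − 0.91x.
Solving: x = 120(1 − 0.49) / (1 − 0.91·0.49) = 61.2 / 0.5541 ≈ 110.4494.
The licensee gets 120 − 110.4494 ≈ 9.5506.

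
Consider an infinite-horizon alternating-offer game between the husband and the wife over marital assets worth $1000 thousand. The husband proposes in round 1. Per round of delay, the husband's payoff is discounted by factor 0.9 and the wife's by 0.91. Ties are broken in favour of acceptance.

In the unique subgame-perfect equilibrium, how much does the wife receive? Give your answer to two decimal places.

502.76

When the husband proposes, the wife accepts any offer worth at least 0.91 times what the wife would get by proposing next round; and vice versa.
This gives x = 1000 − 0.91y and y = 1000 − 0.9x, where x and y are each side's share when it proposes.
Hence (1 − 0.91·0.9)x = 1000(1 − 0.91), i.e. 0.181·x = 90.
x ≈ 497.2376; the wife's share is 1000 − x ≈ 502.7624.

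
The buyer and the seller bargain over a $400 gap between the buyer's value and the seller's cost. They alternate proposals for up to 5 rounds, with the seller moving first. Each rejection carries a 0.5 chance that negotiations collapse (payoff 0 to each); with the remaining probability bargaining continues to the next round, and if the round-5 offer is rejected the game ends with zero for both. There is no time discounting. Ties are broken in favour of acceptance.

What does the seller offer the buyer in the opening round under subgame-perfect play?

125

By backward induction:
Round 5 (the seller proposes): the buyer will accept anything ≥ 0, so the seller offers 0 and keeps 400.
Round 4 (the buyer proposes): rejecting gives the seller an expected 0.5 × 400 = 200. The buyer offers 200 and keeps 400 − 200 = 200.
Round 3 (the seller proposes): rejecting gives the buyer an expected 0.5 × 200 = 100. The seller offers 100 and keeps 400 − 100 = 300.
Round 2 (the buyer proposes): rejecting gives the seller an expected 0.5 × 300 = 150. The buyer offers 150 and keeps 400 − 150 = 250.
Round 1 (the seller proposes): rejecting gives the buyer an expected 0.5 × 250 = 125. The seller offers 125 and keeps 400 − 125 = 275.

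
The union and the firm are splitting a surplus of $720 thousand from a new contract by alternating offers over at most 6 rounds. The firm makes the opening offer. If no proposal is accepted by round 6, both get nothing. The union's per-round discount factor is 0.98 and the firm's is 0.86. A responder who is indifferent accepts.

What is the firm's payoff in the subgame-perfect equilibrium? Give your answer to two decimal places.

Work backward from the last round.
Round 6 (the union proposes): rejection yields 0 for the firm; the union offers 0 and keeps 720.
Round 5 (the firm proposes): the union can get 720 next round, worth 0.98 × 720 = 705.6 now, so the firm offers 705.6, keeping 14.4.
Round 4 (the union proposes): the firm can get 14.4 next round, worth 0.86 × 14.4 = 12.384 now. The union offers 12.384 and keeps 720 − 12.384 = 707.616.
Round 3 (the firm proposes): the union can get 707.616 next round, worth 0.98 × 707.616 = 693.46368 now. The firm offers 693.46368 and keeps 720 − 693.46368 = 26.53632.
Round 2 (the union proposes): the firm can get 26.53632 next round, worth 0.86 × 26.53632 = 22.8212352 now, so the union offers 22.8212352, keeping 697.1787648.
Round 1 (the firm proposes): the union can get 697.1787648 next round, worth 0.98 × 697.1787648 = 683.235189504 now. The firm offers 683.235189504 and keeps 720 − 683.235189504 = 36.764810496.

36.76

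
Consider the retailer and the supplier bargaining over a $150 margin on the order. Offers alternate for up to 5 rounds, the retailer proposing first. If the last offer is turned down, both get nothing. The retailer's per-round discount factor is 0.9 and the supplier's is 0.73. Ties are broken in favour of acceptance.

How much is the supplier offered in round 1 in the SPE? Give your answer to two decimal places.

Work backward from the last round.
Round 5 (the retailer proposes): the supplier will accept anything ≥ 0, so the retailer offers 0 and keeps 150.
Round 4 (the supplier proposes): the retailer can get 150 next round, worth 0.9 × 150 = 135 now, so the supplier offers 135, keeping 15.
Round 3 (the retailer proposes): the supplier can get 15 next round, worth 0.73 × 15 = 10.95 now. The retailer offers 10.95 and keeps 150 − 10.95 = 139.05.
Round 2 (the supplier proposes): the retailer can get 139.05 next round, worth 0.9 × 139.05 = 125.145 now; the supplier offers that and keeps 24.855.
Round 1 (the retailer proposes): the supplier can get 24.855 next round, worth 0.73 × 24.855 = 18.14415 now, so the retailer offers 18.14415, keeping 131.85585.

18.14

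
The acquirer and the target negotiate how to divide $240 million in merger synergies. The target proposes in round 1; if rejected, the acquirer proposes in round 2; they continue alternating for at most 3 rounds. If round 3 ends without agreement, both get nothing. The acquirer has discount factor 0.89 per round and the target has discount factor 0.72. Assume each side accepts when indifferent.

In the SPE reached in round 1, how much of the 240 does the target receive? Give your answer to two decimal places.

180.19

Solve by backward induction from round 3.
Round 3 (the target proposes): rejection yields 0 for the acquirer; the target offers 0 and keeps 240.
Round 2 (the acquirer proposes): the target can get 240 next round, worth 0.72 × 240 = 172.8 now. The acquirer offers 172.8 and keeps 240 − 172.8 = 67.2.
Round 1 (the target proposes): the acquirer can get 67.2 next round, worth 0.89 × 67.2 = 59.808 now; the target offers that and keeps 180.192.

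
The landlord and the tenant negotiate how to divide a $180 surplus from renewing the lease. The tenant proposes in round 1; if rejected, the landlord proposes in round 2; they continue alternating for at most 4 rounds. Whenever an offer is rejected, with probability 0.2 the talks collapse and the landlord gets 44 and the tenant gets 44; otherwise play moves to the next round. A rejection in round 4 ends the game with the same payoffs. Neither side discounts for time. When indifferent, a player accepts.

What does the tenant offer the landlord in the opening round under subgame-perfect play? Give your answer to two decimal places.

Round 4 (the landlord proposes): the tenant gets 44 if talks fail, so the landlord offers 44 and keeps 136.
Round 3 (the tenant proposes): rejecting gives the landlord an expected 0.8 × 136 + 0.2 × 44 = 117.6; the tenant offers that and keeps 62.4.
Round 2 (the landlord proposes): rejecting gives the tenant an expected 0.8 × 62.4 + 0.2 × 44 = 58.72. The landlord offers 58.72 and keeps 180 − 58.72 = 121.28.
Round 1 (the tenant proposes): rejecting gives the landlord an expected 0.8 × 121.28 + 0.2 × 44 = 105.824. The tenant offers 105.824 and keeps 180 − 105.824 = 74.176.

105.82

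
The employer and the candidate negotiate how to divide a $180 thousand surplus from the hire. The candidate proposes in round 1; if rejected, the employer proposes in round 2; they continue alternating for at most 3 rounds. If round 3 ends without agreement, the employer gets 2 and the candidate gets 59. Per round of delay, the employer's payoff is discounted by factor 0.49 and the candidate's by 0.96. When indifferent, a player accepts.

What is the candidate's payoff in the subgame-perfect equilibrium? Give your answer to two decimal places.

Round 3 (the candidate proposes): the employer gets 2 if talks fail, so the candidate offers 2 and keeps 178.
Round 2 (the employer proposes): the candidate can get 178 next round, worth 0.96 × 178 = 170.88 now, so the employer offers 170.88, keeping 9.12.
Round 1 (the candidate proposes): the employer can get 9.12 next round, worth 0.49 × 9.12 = 4.4688 now; the candidate offers that and keeps 175.5312.

175.53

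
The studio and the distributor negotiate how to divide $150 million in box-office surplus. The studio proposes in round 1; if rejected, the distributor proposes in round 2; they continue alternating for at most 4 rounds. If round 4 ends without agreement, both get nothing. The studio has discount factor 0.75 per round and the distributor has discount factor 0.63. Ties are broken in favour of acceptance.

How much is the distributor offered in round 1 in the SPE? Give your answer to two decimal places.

68.28

Round 4 (the distributor proposes): rejection yields 0 for the studio; the distributor offers 0 and keeps 150.
Round 3 (the studio proposes): the distributor can get 150 next round, worth 0.63 × 150 = 94.5 now; the studio offers that and keeps 55.5.
Round 2 (the distributor proposes): the studio can get 55.5 next round, worth 0.75 × 55.5 = 41.625 now. The distributor offers 41.625 and keeps 150 − 41.625 = 108.375.
Round 1 (the studio proposes): the distributor can get 108.375 next round, worth 0.63 × 108.375 = 68.27625 now; the studio offers that and keeps 81.72375.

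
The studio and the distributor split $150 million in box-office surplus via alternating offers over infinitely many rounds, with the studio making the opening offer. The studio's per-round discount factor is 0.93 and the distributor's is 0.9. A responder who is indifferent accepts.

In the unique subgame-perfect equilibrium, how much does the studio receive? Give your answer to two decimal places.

92.02

Let x be the studio's share when the studio proposes and y be the distributor's share when the distributor proposes.
The distributor accepts iff offered ≥ 0.9·y, so x = 150 − 0.9y. Symmetrically y = 150 − 0.93x.
Substituting: x = 150 − 0.9(150 − 0.93x), giving x(1 − 0.93·0.9) = 150(1 − 0.9).
So x = 150 × 0.1 / 0.163 ≈ 92.0245, and the distributor receives 150 − x ≈ 57.9755.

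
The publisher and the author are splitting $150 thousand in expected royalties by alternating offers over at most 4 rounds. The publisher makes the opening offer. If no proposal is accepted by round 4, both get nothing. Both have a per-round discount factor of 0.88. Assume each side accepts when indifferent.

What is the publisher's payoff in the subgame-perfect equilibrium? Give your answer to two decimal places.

Round 4 (the author proposes): rejection yields 0 for the publisher; the author offers 0 and keeps 150.
Round 3 (the publisher proposes): the author can get 150 next round, worth 0.88 × 150 = 132 now, so the publisher offers 132, keeping 18.
Round 2 (the author proposes): the publisher can get 18 next round, worth 0.88 × 18 = 15.84 now. The author offers 15.84 and keeps 150 − 15.84 = 134.16.
Round 1 (the publisher proposes): the author can get 134.16 next round, worth 0.88 × 134.16 = 118.0608 now; the publisher offers that and keeps 31.9392.

31.94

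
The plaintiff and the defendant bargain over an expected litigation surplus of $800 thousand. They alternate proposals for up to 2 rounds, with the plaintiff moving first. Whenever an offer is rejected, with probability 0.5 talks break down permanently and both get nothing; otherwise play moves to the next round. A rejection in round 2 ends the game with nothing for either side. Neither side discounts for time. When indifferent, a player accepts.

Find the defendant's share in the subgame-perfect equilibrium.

400

By backward induction:
Round 2 (the defendant proposes): the plaintiff will accept anything ≥ 0, so the defendant offers 0 and keeps 800.
Round 1 (the plaintiff proposes): rejecting gives the defendant an expected 0.5 × 800 = 400. The plaintiff offers 400 and keeps 800 − 400 = 400.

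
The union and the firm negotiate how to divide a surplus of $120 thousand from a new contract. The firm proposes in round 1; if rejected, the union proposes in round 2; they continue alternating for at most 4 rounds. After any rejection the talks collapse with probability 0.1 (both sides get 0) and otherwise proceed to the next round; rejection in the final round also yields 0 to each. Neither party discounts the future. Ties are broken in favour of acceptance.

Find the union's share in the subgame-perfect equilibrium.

Round 4 (the union proposes): rejection yields 0 for the firm; the union offers 0 and keeps 120.
Round 3 (the firm proposes): rejecting gives the union an expected 0.9 × 120 = 108; the firm offers that and keeps 12.
Round 2 (the union proposes): rejecting gives the firm an expected 0.9 × 12 = 10.8. The union offers 10.8 and keeps 120 − 10.8 = 109.2.
Round 1 (the firm proposes): rejecting gives the union an expected 0.9 × 109.2 = 98.28. The firm offers 98.28 and keeps 120 − 98.28 = 21.72.

98.28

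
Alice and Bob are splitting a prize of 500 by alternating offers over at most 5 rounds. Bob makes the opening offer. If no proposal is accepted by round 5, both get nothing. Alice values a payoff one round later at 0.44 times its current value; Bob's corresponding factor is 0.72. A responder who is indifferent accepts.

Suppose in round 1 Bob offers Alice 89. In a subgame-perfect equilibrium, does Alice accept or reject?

Work out Alice's continuation value if the offer is rejected.
Round 5 (Bob proposes): Alice will accept anything ≥ 0, so Bob offers 0 and keeps 500.
Round 4 (Alice proposes): Bob can get 500 next round, worth 0.72 × 500 = 360 now; Alice offers that and keeps 140.
Round 3 (Bob proposes): Alice can get 140 next round, worth 0.44 × 140 = 61.6 now, so Bob offers 61.6, keeping 438.4.
Round 2 (Alice proposes): Bob can get 438.4 next round, worth 0.72 × 438.4 = 315.648 now, so Alice offers 315.648, keeping 184.352.
So by rejecting in round 1, Alice gets 184.352 next round, worth 0.44 × 184.352 = 81.11488 now.
Offer 89 ≥ 81.11488, so Alice accepts.

Accept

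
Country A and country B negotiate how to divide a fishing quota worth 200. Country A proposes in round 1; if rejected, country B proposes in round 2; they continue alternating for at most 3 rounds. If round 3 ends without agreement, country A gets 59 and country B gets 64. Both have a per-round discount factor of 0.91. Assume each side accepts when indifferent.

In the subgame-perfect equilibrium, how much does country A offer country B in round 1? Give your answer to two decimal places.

Round 3 (country A proposes): country B gets 64 if talks fail, so country A offers 64 and keeps 136.
Round 2 (country B proposes): country A can get 136 next round, worth 0.91 × 136 = 123.76 now. Country B offers 123.76 and keeps 200 − 123.76 = 76.24.
Round 1 (country A proposes): country B can get 76.24 next round, worth 0.91 × 76.24 = 69.3784 now; country A offers that and keeps 130.6216.

69.38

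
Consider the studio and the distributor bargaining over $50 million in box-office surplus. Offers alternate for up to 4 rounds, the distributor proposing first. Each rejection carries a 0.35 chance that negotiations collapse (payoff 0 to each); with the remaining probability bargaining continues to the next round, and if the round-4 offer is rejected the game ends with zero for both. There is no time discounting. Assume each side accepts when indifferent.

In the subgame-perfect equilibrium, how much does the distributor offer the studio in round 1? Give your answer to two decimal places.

By backward induction:
Round 4 (the studio proposes): rejection yields 0 for the distributor; the studio offers 0 and keeps 50.
Round 3 (the distributor proposes): rejecting gives the studio an expected 0.65 × 50 = 32.5; the distributor offers that and keeps 17.5.
Round 2 (the studio proposes): rejecting gives the distributor an expected 0.65 × 17.5 = 11.375; the studio offers that and keeps 38.625.
Round 1 (the distributor proposes): rejecting gives the studio an expected 0.65 × 38.625 = 25.10625. The distributor offers 25.10625 and keeps 50 − 25.10625 = 24.89375.

25.11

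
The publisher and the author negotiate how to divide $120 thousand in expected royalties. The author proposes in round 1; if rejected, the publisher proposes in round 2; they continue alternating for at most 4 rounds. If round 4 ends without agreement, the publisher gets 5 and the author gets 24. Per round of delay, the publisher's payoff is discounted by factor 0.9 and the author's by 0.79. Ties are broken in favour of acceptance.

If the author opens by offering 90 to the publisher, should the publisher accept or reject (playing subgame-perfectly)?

Work out the publisher's continuation value if the offer is rejected.
Round 4 (the publisher proposes): the author gets 24 if talks fail, so the publisher offers 24 and keeps 96.
Round 3 (the author proposes): the publisher can get 96 next round, worth 0.9 × 96 = 86.4 now; the author offers that and keeps 33.6.
Round 2 (the publisher proposes): the author can get 33.6 next round, worth 0.79 × 33.6 = 26.544 now. The publisher offers 26.544 and keeps 120 − 26.544 = 93.456.
So by rejecting in round 1, the publisher gets 93.456 next round, worth 0.9 × 93.456 = 84.1104 now.
Offer 90 ≥ 84.1104, so the publisher accepts.

Accept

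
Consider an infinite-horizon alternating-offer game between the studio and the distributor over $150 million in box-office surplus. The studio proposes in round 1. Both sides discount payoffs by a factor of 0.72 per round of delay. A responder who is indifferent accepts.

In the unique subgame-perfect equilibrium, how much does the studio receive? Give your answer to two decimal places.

In a stationary SPE each proposer offers the other exactly their discounted continuation value.
If the studio keeps x when proposing and the distributor keeps y when proposing, then x = 150 − 0.72y and y = 150 − 0.72x.
Solving: x = 150(1 − 0.72) / (1 − 0.72·0.72) = 42 / 0.4816 ≈ 87.2093.
The distributor gets 150 − 87.2093 ≈ 62.7907.

87.21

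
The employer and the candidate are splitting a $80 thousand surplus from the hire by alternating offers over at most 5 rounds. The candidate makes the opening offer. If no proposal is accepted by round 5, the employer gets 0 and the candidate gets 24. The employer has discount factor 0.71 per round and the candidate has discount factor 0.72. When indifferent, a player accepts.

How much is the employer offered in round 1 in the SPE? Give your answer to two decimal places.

24.03

Round 5 (the candidate proposes): rejection yields 0 for the employer; the candidate offers 0 and keeps 80.
Round 4 (the employer proposes): the candidate can get 80 next round, worth 0.72 × 80 = 57.6 now. The employer offers 57.6 and keeps 80 − 57.6 = 22.4.
Round 3 (the candidate proposes): the employer can get 22.4 next round, worth 0.71 × 22.4 = 15.904 now; the candidate offers that and keeps 64.096.
Round 2 (the employer proposes): the candidate can get 64.096 next round, worth 0.72 × 64.096 = 46.14912 now, so the employer offers 46.14912, keeping 33.85088.
Round 1 (the candidate proposes): the employer can get 33.85088 next round, worth 0.71 × 33.85088 = 24.0341248 now; the candidate offers that and keeps 55.9658752.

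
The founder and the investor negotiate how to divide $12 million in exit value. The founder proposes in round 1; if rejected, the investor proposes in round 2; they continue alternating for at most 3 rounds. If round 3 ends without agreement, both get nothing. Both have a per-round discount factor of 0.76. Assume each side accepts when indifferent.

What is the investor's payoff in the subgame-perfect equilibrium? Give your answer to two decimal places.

2.19

Round 3 (the founder proposes): the investor will accept anything ≥ 0, so the founder offers 0 and keeps 12.
Round 2 (the investor proposes): the founder can get 12 next round, worth 0.76 × 12 = 9.12 now, so the investor offers 9.12, keeping 2.88.
Round 1 (the founder proposes): the investor can get 2.88 next round, worth 0.76 × 2.88 = 2.1888 now, so the founder offers 2.1888, keeping 9.8112.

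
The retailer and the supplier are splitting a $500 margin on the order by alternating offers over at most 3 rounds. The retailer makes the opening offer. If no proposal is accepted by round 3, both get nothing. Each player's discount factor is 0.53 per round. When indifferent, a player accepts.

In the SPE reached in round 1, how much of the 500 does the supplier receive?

Round 3 (the retailer proposes): rejection yields 0 for the supplier; the retailer offers 0 and keeps 500.
Round 2 (the supplier proposes): the retailer can get 500 next round, worth 0.53 × 500 = 265 now. The supplier offers 265 and keeps 500 − 265 = 235.
Round 1 (the retailer proposes): the supplier can get 235 next round, worth 0.53 × 235 = 124.55 now. The retailer offers 124.55 and keeps 500 − 124.55 = 375.45.

124.55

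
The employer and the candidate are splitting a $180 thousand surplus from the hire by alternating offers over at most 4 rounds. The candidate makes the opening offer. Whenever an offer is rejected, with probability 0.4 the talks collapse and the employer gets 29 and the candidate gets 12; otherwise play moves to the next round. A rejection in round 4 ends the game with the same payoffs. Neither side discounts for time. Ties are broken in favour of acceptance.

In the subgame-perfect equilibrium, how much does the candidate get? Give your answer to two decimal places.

87.62

By backward induction:
Round 4 (the employer proposes): the candidate gets 12 if talks fail, so the employer offers 12 and keeps 168.
Round 3 (the candidate proposes): rejecting gives the employer an expected 0.6 × 168 + 0.4 × 29 = 112.4. The candidate offers 112.4 and keeps 180 − 112.4 = 67.6.
Round 2 (the employer proposes): rejecting gives the candidate an expected 0.6 × 67.6 + 0.4 × 12 = 45.36. The employer offers 45.36 and keeps 180 − 45.36 = 134.64.
Round 1 (the candidate proposes): rejecting gives the employer an expected 0.6 × 134.64 + 0.4 × 29 = 92.384. The candidate offers 92.384 and keeps 180 − 92.384 = 87.616.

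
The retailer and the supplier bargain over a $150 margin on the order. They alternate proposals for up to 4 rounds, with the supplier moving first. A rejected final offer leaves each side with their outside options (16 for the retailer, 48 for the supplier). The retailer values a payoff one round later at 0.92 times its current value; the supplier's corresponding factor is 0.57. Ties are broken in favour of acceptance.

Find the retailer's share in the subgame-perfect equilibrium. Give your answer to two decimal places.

108.55

Round 4 (the retailer proposes): the supplier gets 48 if talks fail, so the retailer offers 48 and keeps 102.
Round 3 (the supplier proposes): the retailer can get 102 next round, worth 0.92 × 102 = 93.84 now; the supplier offers that and keeps 56.16.
Round 2 (the retailer proposes): the supplier can get 56.16 next round, worth 0.57 × 56.16 = 32.0112 now. The retailer offers 32.0112 and keeps 150 − 32.0112 = 117.9888.
Round 1 (the supplier proposes): the retailer can get 117.9888 next round, worth 0.92 × 117.9888 = 108.549696 now, so the supplier offers 108.549696, keeping 41.450304.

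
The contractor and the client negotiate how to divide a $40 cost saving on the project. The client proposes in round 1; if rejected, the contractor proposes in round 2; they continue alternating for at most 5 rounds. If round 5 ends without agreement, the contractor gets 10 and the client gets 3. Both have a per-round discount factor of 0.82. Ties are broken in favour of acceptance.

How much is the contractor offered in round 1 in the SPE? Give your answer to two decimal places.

Round 5 (the client proposes): the contractor gets 10 if talks fail, so the client offers 10 and keeps 30.
Round 4 (the contractor proposes): the client can get 30 next round, worth 0.82 × 30 = 24.6 now, so the contractor offers 24.6, keeping 15.4.
Round 3 (the client proposes): the contractor can get 15.4 next round, worth 0.82 × 15.4 = 12.628 now. The client offers 12.628 and keeps 40 − 12.628 = 27.372.
Round 2 (the contractor proposes): the client can get 27.372 next round, worth 0.82 × 27.372 = 22.44504 now, so the contractor offers 22.44504, keeping 17.55496.
Round 1 (the client proposes): the contractor can get 17.55496 next round, worth 0.82 × 17.55496 = 14.3950672 now. The client offers 14.3950672 and keeps 40 − 14.3950672 = 25.6049328.

14.40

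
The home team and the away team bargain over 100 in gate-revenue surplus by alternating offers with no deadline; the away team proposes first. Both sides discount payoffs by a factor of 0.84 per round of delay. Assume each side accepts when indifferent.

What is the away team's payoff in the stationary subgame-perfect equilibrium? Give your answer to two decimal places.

54.35

When the away team proposes, the home team accepts any offer worth at least 0.84 times what the home team would get by proposing next round; and vice versa.
This gives x = 100 − 0.84y and y = 100 − 0.84x, where x and y are each side's share when it proposes.
Hence (1 − 0.84·0.84)x = 100(1 − 0.84), i.e. 0.2944·x = 16.
x ≈ 54.3478; the home team's share is 100 − x ≈ 45.6522.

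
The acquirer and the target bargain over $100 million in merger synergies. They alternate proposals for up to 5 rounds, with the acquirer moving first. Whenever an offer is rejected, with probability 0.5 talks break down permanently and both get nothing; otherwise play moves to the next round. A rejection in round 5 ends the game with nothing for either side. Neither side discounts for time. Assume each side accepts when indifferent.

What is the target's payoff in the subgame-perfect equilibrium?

31.25

By backward induction:
Round 5 (the acquirer proposes): the target will accept anything ≥ 0, so the acquirer offers 0 and keeps 100.
Round 4 (the target proposes): rejecting gives the acquirer an expected 0.5 × 100 = 50, so the target offers 50, keeping 50.
Round 3 (the acquirer proposes): rejecting gives the target an expected 0.5 × 50 = 25, so the acquirer offers 25, keeping 75.
Round 2 (the target proposes): rejecting gives the acquirer an expected 0.5 × 75 = 37.5; the target offers that and keeps 62.5.
Round 1 (the acquirer proposes): rejecting gives the target an expected 0.5 × 62.5 = 31.25, so the acquirer offers 31.25, keeping 68.75.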